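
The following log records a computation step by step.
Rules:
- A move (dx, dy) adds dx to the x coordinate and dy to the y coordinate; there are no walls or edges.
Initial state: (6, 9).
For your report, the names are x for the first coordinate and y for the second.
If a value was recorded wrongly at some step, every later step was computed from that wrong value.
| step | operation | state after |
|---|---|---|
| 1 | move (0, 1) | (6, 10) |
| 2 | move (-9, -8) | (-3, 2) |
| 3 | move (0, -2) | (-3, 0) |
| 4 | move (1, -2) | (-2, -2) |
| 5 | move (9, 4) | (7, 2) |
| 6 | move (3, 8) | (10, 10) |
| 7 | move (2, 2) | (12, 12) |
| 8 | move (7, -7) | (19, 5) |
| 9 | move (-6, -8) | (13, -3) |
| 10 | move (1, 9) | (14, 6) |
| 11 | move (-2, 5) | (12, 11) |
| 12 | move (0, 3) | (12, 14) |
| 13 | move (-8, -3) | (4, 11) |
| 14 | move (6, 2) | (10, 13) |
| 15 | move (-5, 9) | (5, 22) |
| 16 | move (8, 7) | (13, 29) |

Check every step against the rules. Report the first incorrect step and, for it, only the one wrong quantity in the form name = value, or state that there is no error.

no error

Recomputing the run from the initial state:
step 1: x = 6, y = 10
step 2: x = -3, y = 2
step 3: x = -3, y = 0
step 4: x = -2, y = -2
step 5: x = 7, y = 2
step 6: x = 10, y = 10
step 7: x = 12, y = 12
step 8: x = 19, y = 5
step 9: x = 13, y = -3
step 10: x = 14, y = 6
step 11: x = 12, y = 11
step 12: x = 12, y = 14
step 13: x = 4, y = 11
step 14: x = 10, y = 13
step 15: x = 5, y = 22
step 16: x = 13, y = 29
This matches the log at every step.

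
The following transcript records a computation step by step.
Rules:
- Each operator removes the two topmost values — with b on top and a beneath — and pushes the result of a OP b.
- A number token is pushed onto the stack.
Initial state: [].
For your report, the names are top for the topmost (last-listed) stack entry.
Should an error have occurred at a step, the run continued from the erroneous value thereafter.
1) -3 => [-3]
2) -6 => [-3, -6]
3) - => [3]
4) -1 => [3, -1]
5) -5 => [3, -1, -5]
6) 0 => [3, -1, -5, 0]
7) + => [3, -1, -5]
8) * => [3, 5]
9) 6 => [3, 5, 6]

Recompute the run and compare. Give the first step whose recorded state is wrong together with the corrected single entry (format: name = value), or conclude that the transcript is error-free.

Recomputing the run from the initial state:
step 1: [-3]
step 2: [-3, -6]
step 3: [3]
step 4: [3, -1]
step 5: [3, -1, -5]
step 6: [3, -1, -5, 0]
step 7: [3, -1, -5]
step 8: [3, 5]
step 9: [3, 5, 6]
This matches the transcript at every step.

no error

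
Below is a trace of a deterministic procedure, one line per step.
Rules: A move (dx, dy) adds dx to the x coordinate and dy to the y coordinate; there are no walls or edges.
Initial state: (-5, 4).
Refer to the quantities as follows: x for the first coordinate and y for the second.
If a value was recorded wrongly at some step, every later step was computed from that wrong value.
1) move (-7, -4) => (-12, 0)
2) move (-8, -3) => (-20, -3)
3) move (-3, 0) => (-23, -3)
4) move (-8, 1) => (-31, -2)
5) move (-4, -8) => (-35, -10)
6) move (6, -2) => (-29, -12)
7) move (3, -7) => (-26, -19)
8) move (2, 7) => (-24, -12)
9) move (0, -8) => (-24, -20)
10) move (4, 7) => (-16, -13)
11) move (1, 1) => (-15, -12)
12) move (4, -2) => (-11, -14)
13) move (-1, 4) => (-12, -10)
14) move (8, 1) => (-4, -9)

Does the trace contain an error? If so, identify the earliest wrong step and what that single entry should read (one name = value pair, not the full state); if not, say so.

step 10, x = -20

Step 1: x = -5 + (-7) = -12, y = 4 + (-4) = 0 — exactly as logged.
Step 2: x = -12 + (-8) = -20, y = 0 + (-3) = -3 — verified.
Step 3: x = -20 + (-3) = -23, y = -3 + (0) = -3 — checks out.
Step 4: x = -23 + (-8) = -31, y = -3 + (1) = -2 — consistent with the trace.
Step 5: x = -31 + (-4) = -35, y = -2 + (-8) = -10 — verified.
Step 6: x = -35 + (6) = -29, y = -10 + (-2) = -12 — verified.
Step 7: x = -29 + (3) = -26, y = -12 + (-7) = -19 — in agreement.
Step 8: x = -26 + (2) = -24, y = -19 + (7) = -12 — agrees with the trace.
Step 9: x = -24 + (0) = -24, y = -12 + (-8) = -20 — verified.
Step 10: x = -24 + (4) = -20, y = -20 + (7) = -13 — the entry is off here.
Step 10 is the first one off; corrected, x = -20.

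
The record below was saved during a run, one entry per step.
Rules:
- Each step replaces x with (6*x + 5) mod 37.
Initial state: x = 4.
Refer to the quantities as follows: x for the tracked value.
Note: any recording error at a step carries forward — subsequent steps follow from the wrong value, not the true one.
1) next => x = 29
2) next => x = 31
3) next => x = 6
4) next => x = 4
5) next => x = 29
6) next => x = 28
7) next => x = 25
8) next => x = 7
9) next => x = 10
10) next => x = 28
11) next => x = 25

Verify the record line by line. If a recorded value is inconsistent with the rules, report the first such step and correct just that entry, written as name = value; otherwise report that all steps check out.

step 6, x = 31

step 1: x = (6*4 + 5) mod 37 = 29 -> agrees with the record
step 2: x = (6*29 + 5) mod 37 = 31 -> checks out
step 3: x = (6*31 + 5) mod 37 = 6 -> in agreement
step 4: x = (6*6 + 5) mod 37 = 4 -> verified
step 5: x = (6*4 + 5) mod 37 = 29 -> same as recorded
step 6: x = (6*29 + 5) mod 37 = 31 -> this is not what the record shows
The earliest wrong entry is at step 6: it should read x = 31.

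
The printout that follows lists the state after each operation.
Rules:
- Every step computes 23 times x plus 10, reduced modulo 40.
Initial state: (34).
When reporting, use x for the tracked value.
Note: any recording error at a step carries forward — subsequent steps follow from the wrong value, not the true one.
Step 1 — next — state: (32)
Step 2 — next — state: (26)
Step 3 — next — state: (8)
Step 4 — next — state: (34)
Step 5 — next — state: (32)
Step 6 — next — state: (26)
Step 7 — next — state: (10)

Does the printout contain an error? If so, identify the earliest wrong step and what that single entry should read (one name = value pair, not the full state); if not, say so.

step 7, x = 8

Recomputing the run from the initial state:
step 1: x = 32
step 2: x = 26
step 3: x = 8
step 4: x = 34
step 5: x = 32
step 6: x = 26
step 7: x = 8
The first disagreement with the printout is at step 7, where the value should be x = 8.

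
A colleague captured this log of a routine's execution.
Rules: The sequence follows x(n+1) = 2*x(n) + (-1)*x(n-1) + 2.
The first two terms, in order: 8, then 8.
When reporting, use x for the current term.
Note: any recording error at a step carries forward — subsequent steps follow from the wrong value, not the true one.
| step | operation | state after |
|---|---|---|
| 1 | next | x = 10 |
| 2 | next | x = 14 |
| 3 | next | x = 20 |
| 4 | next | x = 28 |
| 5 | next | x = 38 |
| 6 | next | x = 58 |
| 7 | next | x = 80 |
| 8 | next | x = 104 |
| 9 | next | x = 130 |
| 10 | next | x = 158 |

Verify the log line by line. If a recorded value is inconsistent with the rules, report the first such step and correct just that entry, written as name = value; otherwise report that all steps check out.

step 6, x = 50

Recomputing the run from the initial state:
step 1: x = 10
step 2: x = 14
step 3: x = 20
step 4: x = 28
step 5: x = 38
step 6: x = 50
step 7: x = 64
step 8: x = 80
step 9: x = 98
step 10: x = 118
The first disagreement with the log is at step 6, where the value should be x = 50.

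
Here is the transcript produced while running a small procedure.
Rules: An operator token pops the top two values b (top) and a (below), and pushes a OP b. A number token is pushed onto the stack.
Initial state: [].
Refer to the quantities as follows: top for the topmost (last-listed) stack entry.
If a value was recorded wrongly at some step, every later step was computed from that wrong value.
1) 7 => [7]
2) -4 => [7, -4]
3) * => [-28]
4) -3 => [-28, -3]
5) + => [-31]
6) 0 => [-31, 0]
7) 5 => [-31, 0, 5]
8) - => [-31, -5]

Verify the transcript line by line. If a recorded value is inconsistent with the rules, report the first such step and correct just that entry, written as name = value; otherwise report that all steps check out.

Step 1: push 7: top = 7 — matches.
Step 2: push -4: top = -4 — verified.
Step 3: 7 * -4 = -28 — exactly as logged.
Step 4: push -3: top = -3 — matches.
Step 5: -28 + -3 = -31 — consistent with the transcript.
Step 6: push 0: top = 0 — same as recorded.
Step 7: push 5: top = 5 — consistent with the transcript.
Step 8: 0 - 5 = -5 — verified.
The whole run recomputes cleanly — no discrepancies.

no error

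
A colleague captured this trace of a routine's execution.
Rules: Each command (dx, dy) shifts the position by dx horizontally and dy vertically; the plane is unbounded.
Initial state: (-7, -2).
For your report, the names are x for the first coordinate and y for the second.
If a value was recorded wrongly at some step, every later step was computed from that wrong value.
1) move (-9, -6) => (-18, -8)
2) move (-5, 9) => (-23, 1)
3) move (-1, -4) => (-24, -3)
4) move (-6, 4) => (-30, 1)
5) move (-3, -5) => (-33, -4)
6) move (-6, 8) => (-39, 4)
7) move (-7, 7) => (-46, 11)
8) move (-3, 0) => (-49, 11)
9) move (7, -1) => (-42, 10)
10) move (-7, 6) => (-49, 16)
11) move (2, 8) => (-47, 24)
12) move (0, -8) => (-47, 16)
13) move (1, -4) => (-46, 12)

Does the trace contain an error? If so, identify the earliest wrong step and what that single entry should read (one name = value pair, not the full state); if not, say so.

Recomputing the run from the initial state:
step 1: x = -16, y = -8
step 2: x = -21, y = 1
step 3: x = -22, y = -3
step 4: x = -28, y = 1
step 5: x = -31, y = -4
step 6: x = -37, y = 4
step 7: x = -44, y = 11
step 8: x = -47, y = 11
step 9: x = -40, y = 10
step 10: x = -47, y = 16
step 11: x = -45, y = 24
step 12: x = -45, y = 16
step 13: x = -44, y = 12
The first disagreement with the trace is at step 1, where the value should be x = -16.

step 1, x = -16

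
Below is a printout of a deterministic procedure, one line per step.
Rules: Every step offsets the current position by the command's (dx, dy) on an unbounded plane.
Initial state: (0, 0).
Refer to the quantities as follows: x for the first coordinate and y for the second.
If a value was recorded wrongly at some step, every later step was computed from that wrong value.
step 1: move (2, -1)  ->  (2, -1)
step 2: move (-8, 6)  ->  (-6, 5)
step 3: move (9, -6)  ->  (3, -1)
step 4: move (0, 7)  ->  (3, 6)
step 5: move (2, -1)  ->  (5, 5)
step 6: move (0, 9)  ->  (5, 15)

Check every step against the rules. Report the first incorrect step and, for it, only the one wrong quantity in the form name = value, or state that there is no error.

step 6, y = 14

1. x = 0 + (2) = 2, y = 0 + (-1) = -1 (checks out)
2. x = 2 + (-8) = -6, y = -1 + (6) = 5 (matches)
3. x = -6 + (9) = 3, y = 5 + (-6) = -1 (matches)
4. x = 3 + (0) = 3, y = -1 + (7) = 6 (same as recorded)
5. x = 3 + (2) = 5, y = 6 + (-1) = 5 (agrees with the printout)
6. x = 5 + (0) = 5, y = 5 + (9) = 14 (first mismatch against the printout)
That makes step 6 the first incorrect line — y = 14 is what it should show.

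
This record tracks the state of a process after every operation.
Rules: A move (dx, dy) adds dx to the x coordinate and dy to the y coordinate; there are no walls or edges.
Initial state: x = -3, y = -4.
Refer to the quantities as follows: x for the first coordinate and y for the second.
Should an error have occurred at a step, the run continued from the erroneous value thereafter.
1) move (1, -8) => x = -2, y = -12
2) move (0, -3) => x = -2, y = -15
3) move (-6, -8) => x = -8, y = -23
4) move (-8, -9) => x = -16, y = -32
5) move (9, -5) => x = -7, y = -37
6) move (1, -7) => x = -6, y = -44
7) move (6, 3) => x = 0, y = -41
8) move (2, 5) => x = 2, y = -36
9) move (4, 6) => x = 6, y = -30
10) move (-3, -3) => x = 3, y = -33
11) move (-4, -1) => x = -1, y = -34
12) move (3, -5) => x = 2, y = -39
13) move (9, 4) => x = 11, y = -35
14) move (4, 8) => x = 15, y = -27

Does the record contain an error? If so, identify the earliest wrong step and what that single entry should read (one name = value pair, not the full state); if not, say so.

no error

Recomputing the run from the initial state:
step 1: x = -2, y = -12
step 2: x = -2, y = -15
step 3: x = -8, y = -23
step 4: x = -16, y = -32
step 5: x = -7, y = -37
step 6: x = -6, y = -44
step 7: x = 0, y = -41
step 8: x = 2, y = -36
step 9: x = 6, y = -30
step 10: x = 3, y = -33
step 11: x = -1, y = -34
step 12: x = 2, y = -39
step 13: x = 11, y = -35
step 14: x = 15, y = -27
This matches the record at every step.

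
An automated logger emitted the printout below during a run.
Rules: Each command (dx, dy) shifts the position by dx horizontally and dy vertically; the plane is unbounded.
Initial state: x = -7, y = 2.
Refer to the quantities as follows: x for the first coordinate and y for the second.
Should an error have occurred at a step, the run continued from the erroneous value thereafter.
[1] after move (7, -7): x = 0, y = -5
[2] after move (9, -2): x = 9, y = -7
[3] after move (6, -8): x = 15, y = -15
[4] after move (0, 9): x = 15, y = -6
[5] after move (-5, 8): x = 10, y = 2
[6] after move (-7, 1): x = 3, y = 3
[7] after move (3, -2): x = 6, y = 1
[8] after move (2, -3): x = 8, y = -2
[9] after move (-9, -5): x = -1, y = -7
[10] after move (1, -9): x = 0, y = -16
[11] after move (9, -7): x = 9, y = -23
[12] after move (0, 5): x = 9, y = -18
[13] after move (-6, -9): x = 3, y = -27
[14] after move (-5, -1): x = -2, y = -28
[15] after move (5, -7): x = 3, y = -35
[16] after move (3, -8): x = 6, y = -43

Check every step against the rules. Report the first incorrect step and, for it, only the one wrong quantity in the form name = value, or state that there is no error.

1. x = -7 + (7) = 0, y = 2 + (-7) = -5 (consistent with the printout)
2. x = 0 + (9) = 9, y = -5 + (-2) = -7 (in agreement)
3. x = 9 + (6) = 15, y = -7 + (-8) = -15 (checks out)
4. x = 15 + (0) = 15, y = -15 + (9) = -6 (checks out)
5. x = 15 + (-5) = 10, y = -6 + (8) = 2 (agrees with the printout)
6. x = 10 + (-7) = 3, y = 2 + (1) = 3 (confirmed correct)
7. x = 3 + (3) = 6, y = 3 + (-2) = 1 (no discrepancy)
8. x = 6 + (2) = 8, y = 1 + (-3) = -2 (matches)
9. x = 8 + (-9) = -1, y = -2 + (-5) = -7 (matches)
10. x = -1 + (1) = 0, y = -7 + (-9) = -16 (checks out)
11. x = 0 + (9) = 9, y = -16 + (-7) = -23 (agrees with the printout)
12. x = 9 + (0) = 9, y = -23 + (5) = -18 (consistent with the printout)
13. x = 9 + (-6) = 3, y = -18 + (-9) = -27 (verified)
14. x = 3 + (-5) = -2, y = -27 + (-1) = -28 (no discrepancy)
15. x = -2 + (5) = 3, y = -28 + (-7) = -35 (checks out)
16. x = 3 + (3) = 6, y = -35 + (-8) = -43 (same as recorded)
All entries verified; no error found.

no error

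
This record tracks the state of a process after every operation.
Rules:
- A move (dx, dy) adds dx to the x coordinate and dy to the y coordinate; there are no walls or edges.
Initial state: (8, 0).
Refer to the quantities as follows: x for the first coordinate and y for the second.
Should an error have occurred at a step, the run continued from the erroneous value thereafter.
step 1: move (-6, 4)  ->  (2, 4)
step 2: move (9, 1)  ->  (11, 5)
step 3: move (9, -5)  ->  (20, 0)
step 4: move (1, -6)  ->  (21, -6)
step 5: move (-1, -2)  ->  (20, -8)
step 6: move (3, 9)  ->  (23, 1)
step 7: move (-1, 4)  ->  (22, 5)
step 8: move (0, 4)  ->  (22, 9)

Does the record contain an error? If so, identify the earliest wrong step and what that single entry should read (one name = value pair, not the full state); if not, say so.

Recomputing the run from the initial state:
step 1: x = 2, y = 4
step 2: x = 11, y = 5
step 3: x = 20, y = 0
step 4: x = 21, y = -6
step 5: x = 20, y = -8
step 6: x = 23, y = 1
step 7: x = 22, y = 5
step 8: x = 22, y = 9
This matches the record at every step.

no error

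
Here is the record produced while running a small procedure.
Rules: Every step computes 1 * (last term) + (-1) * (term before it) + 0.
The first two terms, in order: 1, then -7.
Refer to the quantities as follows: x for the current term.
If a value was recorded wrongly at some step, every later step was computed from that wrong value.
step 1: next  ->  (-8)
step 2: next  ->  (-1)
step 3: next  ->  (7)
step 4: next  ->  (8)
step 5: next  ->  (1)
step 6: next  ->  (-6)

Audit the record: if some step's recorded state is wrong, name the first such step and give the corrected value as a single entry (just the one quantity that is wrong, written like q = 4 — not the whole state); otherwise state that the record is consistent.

step 6, x = -7

Step 1: x = 1*(-7) + (-1)*(1) + (0) = -8 — confirmed correct.
Step 2: x = 1*(-8) + (-1)*(-7) + (0) = -1 — exactly as logged.
Step 3: x = 1*(-1) + (-1)*(-8) + (0) = 7 — in agreement.
Step 4: x = 1*(7) + (-1)*(-1) + (0) = 8 — in agreement.
Step 5: x = 1*(8) + (-1)*(7) + (0) = 1 — agrees with the record.
Step 6: x = 1*(1) + (-1)*(8) + (0) = -7 — a discrepancy with the record.
So the first discrepancy is step 6, where the right value is x = -7.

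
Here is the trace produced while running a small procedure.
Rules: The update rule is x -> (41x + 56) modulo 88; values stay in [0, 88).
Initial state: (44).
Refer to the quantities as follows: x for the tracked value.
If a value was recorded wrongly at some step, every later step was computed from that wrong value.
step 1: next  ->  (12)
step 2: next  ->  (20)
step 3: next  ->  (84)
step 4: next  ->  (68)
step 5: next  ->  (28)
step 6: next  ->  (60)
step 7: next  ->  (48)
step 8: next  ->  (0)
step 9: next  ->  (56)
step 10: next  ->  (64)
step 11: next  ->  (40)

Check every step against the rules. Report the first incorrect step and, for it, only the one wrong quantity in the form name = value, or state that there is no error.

step 1: x = (41*44 + 56) mod 88 = 12 -> checks out
step 2: x = (41*12 + 56) mod 88 = 20 -> exactly as logged
step 3: x = (41*20 + 56) mod 88 = 84 -> checks out
step 4: x = (41*84 + 56) mod 88 = 68 -> no discrepancy
step 5: x = (41*68 + 56) mod 88 = 28 -> matches
step 6: x = (41*28 + 56) mod 88 = 60 -> same as recorded
step 7: x = (41*60 + 56) mod 88 = 52 -> the trace has a different value
The audit stops at step 7: the recorded entry is wrong and should be x = 52.

step 7, x = 52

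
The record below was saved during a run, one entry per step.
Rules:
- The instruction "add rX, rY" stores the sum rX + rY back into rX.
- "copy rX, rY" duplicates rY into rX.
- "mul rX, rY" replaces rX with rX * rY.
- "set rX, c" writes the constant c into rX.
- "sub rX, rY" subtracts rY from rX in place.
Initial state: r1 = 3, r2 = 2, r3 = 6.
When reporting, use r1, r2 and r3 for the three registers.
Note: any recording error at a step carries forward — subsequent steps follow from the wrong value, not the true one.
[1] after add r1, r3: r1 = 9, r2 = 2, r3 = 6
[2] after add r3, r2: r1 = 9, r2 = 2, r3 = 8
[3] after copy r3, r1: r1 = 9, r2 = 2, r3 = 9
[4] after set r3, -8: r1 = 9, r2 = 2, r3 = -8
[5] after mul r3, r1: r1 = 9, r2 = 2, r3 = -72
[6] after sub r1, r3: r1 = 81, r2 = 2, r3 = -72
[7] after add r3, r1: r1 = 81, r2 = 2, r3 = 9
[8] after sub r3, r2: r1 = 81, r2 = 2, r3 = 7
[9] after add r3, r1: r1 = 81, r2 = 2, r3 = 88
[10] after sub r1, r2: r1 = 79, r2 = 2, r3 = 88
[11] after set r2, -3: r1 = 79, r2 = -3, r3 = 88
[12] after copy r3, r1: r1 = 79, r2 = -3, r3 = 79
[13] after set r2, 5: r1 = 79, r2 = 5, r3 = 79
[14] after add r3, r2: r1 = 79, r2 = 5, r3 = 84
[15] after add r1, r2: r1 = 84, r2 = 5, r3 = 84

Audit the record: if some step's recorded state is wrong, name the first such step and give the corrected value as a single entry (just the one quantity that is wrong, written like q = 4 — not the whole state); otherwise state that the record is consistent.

no error

Recomputing the run from the initial state:
step 1: r1 = 9, r2 = 2, r3 = 6
step 2: r1 = 9, r2 = 2, r3 = 8
step 3: r1 = 9, r2 = 2, r3 = 9
step 4: r1 = 9, r2 = 2, r3 = -8
step 5: r1 = 9, r2 = 2, r3 = -72
step 6: r1 = 81, r2 = 2, r3 = -72
step 7: r1 = 81, r2 = 2, r3 = 9
step 8: r1 = 81, r2 = 2, r3 = 7
step 9: r1 = 81, r2 = 2, r3 = 88
step 10: r1 = 79, r2 = 2, r3 = 88
step 11: r1 = 79, r2 = -3, r3 = 88
step 12: r1 = 79, r2 = -3, r3 = 79
step 13: r1 = 79, r2 = 5, r3 = 79
step 14: r1 = 79, r2 = 5, r3 = 84
step 15: r1 = 84, r2 = 5, r3 = 84
This matches the record at every step.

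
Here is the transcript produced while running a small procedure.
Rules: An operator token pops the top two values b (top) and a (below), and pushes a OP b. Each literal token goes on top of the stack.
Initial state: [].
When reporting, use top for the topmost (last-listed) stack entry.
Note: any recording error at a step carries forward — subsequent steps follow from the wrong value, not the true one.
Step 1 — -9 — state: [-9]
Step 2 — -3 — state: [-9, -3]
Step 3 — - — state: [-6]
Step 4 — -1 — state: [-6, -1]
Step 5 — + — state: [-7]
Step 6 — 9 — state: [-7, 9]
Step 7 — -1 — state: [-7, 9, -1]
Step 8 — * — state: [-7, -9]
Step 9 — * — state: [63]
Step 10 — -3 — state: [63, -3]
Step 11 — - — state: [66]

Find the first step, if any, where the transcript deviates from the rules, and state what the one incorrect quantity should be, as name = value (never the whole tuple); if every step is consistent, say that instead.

step 1: push -9: top = -9 -> consistent with the transcript
step 2: push -3: top = -3 -> no discrepancy
step 3: -9 - -3 = -6 -> no discrepancy
step 4: push -1: top = -1 -> confirmed correct
step 5: -6 + -1 = -7 -> agrees with the transcript
step 6: push 9: top = 9 -> no discrepancy
step 7: push -1: top = -1 -> exactly as logged
step 8: 9 * -1 = -9 -> agrees with the transcript
step 9: -7 * -9 = 63 -> matches
step 10: push -3: top = -3 -> exactly as logged
step 11: 63 - -3 = 66 -> matches
Every step is consistent.

no error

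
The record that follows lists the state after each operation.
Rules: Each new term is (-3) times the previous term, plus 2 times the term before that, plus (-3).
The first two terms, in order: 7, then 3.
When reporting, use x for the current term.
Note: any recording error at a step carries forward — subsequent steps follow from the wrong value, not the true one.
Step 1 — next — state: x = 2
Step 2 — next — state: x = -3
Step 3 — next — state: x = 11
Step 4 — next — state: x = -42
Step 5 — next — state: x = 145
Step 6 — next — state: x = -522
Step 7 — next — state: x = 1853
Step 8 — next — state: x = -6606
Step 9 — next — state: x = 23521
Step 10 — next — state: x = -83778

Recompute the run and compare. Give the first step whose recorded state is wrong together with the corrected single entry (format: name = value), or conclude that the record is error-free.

step 3, x = 10

1. x = -3*(3) + (2)*(7) + (-3) = 2 (consistent with the record)
2. x = -3*(2) + (2)*(3) + (-3) = -3 (no discrepancy)
3. x = -3*(-3) + (2)*(2) + (-3) = 10 (not what was recorded)
The earliest wrong entry is at step 3: it should read x = 10.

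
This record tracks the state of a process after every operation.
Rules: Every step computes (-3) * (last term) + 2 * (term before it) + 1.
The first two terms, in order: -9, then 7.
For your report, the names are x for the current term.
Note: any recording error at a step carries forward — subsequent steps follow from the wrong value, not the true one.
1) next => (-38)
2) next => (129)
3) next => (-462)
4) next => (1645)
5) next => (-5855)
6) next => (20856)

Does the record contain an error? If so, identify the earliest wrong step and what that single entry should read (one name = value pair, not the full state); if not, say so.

Step 1: x = -3*(7) + (2)*(-9) + (1) = -38 — no discrepancy.
Step 2: x = -3*(-38) + (2)*(7) + (1) = 129 — no discrepancy.
Step 3: x = -3*(129) + (2)*(-38) + (1) = -462 — checks out.
Step 4: x = -3*(-462) + (2)*(129) + (1) = 1645 — confirmed correct.
Step 5: x = -3*(1645) + (2)*(-462) + (1) = -5858 — this is not what the record shows.
So the first discrepancy is step 5, where the right value is x = -5858.

step 5, x = -5858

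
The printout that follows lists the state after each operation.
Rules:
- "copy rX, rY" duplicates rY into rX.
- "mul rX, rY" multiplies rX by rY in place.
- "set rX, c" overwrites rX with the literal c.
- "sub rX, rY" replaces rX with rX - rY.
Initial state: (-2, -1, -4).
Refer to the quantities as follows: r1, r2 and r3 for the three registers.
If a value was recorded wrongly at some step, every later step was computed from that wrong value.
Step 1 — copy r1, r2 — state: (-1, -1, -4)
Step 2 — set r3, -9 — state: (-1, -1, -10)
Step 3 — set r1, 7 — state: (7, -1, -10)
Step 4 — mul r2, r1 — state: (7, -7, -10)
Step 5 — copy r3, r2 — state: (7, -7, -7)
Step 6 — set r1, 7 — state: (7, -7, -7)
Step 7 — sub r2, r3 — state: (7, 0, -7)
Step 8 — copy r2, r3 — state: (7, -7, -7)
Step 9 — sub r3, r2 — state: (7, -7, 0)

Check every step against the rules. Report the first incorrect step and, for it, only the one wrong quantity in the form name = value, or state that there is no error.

step 2, r3 = -9

Recomputing the run from the initial state:
step 1: r1 = -1, r2 = -1, r3 = -4
step 2: r1 = -1, r2 = -1, r3 = -9
step 3: r1 = 7, r2 = -1, r3 = -9
step 4: r1 = 7, r2 = -7, r3 = -9
step 5: r1 = 7, r2 = -7, r3 = -7
step 6: r1 = 7, r2 = -7, r3 = -7
step 7: r1 = 7, r2 = 0, r3 = -7
step 8: r1 = 7, r2 = -7, r3 = -7
step 9: r1 = 7, r2 = -7, r3 = 0
The first disagreement with the printout is at step 2, where the value should be r3 = -9.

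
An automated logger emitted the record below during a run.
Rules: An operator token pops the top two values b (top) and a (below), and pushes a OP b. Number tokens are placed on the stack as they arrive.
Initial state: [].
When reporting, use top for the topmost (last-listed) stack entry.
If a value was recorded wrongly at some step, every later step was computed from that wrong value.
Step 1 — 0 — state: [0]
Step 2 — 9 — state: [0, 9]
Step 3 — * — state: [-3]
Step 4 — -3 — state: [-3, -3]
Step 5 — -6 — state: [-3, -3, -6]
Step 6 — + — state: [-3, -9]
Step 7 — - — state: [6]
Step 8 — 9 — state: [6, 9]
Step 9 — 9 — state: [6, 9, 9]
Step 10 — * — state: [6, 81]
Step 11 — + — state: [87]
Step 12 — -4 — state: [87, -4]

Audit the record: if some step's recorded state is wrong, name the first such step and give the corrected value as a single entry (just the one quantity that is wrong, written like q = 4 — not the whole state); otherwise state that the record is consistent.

1. push 0: top = 0 (checks out)
2. push 9: top = 9 (exactly as logged)
3. 0 * 9 = 0 (a discrepancy with the record)
That makes step 3 the first incorrect line — top = 0 is what it should show.

step 3, top = 0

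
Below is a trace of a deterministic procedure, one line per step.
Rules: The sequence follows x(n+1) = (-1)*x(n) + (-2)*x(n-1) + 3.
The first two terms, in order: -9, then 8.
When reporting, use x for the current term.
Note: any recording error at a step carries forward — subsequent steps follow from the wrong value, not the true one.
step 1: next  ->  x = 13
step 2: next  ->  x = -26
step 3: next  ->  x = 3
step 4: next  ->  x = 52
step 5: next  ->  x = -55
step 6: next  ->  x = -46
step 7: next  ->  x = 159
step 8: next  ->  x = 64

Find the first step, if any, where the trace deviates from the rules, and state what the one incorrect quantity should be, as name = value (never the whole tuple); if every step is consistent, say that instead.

1. x = -1*(8) + (-2)*(-9) + (3) = 13 (in agreement)
2. x = -1*(13) + (-2)*(8) + (3) = -26 (checks out)
3. x = -1*(-26) + (-2)*(13) + (3) = 3 (in agreement)
4. x = -1*(3) + (-2)*(-26) + (3) = 52 (same as recorded)
5. x = -1*(52) + (-2)*(3) + (3) = -55 (matches)
6. x = -1*(-55) + (-2)*(52) + (3) = -46 (exactly as logged)
7. x = -1*(-46) + (-2)*(-55) + (3) = 159 (exactly as logged)
8. x = -1*(159) + (-2)*(-46) + (3) = -64 (the trace has a different value)
So the first discrepancy is step 8, where the right value is x = -64.

step 8, x = -64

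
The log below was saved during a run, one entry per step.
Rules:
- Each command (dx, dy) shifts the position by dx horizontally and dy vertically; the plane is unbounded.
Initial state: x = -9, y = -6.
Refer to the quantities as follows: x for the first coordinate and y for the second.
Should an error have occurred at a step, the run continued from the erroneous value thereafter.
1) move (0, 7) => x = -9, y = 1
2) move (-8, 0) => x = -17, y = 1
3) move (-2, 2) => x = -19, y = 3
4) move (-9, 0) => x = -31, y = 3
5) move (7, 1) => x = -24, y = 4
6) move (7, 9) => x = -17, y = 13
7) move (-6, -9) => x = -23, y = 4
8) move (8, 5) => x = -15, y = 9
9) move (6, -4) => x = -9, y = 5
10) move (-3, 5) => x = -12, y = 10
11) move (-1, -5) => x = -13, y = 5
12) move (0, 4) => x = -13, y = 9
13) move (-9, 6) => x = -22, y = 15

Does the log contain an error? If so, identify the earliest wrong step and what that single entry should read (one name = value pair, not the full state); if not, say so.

step 4, x = -28

Step 1: x = -9 + (0) = -9, y = -6 + (7) = 1 — exactly as logged.
Step 2: x = -9 + (-8) = -17, y = 1 + (0) = 1 — agrees with the log.
Step 3: x = -17 + (-2) = -19, y = 1 + (2) = 3 — consistent with the log.
Step 4: x = -19 + (-9) = -28, y = 3 + (0) = 3 — a discrepancy with the log.
That makes step 4 the first incorrect line — x = -28 is what it should show.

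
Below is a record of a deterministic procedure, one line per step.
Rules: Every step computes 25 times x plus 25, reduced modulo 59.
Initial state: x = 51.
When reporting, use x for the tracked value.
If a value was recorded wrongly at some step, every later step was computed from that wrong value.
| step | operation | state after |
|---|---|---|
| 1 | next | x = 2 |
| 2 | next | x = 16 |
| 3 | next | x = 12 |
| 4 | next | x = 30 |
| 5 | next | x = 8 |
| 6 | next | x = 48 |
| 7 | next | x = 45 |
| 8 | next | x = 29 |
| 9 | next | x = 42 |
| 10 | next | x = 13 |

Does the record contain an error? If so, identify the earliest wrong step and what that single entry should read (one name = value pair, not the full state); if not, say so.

Recomputing the run from the initial state:
step 1: x = 2
step 2: x = 16
step 3: x = 12
step 4: x = 30
step 5: x = 8
step 6: x = 48
step 7: x = 45
step 8: x = 29
step 9: x = 42
step 10: x = 13
This matches the record at every step.

no error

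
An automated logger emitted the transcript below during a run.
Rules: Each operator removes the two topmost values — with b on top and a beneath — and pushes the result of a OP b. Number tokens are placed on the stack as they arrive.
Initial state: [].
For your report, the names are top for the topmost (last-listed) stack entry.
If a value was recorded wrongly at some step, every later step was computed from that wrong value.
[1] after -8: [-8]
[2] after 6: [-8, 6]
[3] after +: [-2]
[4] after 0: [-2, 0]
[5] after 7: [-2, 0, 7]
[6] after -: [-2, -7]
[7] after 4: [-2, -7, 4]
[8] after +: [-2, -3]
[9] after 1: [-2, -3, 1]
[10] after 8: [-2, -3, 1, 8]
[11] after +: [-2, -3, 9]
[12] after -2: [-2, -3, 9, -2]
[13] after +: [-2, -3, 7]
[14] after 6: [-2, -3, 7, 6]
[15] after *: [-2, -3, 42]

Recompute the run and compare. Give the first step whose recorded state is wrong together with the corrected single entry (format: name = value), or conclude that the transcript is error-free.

no error

Recomputing the run from the initial state:
step 1: [-8]
step 2: [-8, 6]
step 3: [-2]
step 4: [-2, 0]
step 5: [-2, 0, 7]
step 6: [-2, -7]
step 7: [-2, -7, 4]
step 8: [-2, -3]
step 9: [-2, -3, 1]
step 10: [-2, -3, 1, 8]
step 11: [-2, -3, 9]
step 12: [-2, -3, 9, -2]
step 13: [-2, -3, 7]
step 14: [-2, -3, 7, 6]
step 15: [-2, -3, 42]
This matches the transcript at every step.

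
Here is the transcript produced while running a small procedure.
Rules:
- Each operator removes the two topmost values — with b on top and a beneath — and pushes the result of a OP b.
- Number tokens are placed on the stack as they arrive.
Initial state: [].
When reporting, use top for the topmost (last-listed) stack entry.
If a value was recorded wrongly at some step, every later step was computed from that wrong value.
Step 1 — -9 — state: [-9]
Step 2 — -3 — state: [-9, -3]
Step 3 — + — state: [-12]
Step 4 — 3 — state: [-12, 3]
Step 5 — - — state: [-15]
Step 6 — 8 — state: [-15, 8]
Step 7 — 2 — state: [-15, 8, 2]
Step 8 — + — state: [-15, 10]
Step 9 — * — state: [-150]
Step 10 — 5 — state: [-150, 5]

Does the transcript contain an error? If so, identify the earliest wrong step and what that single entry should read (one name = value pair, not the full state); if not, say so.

no error

Recomputing the run from the initial state:
step 1: [-9]
step 2: [-9, -3]
step 3: [-12]
step 4: [-12, 3]
step 5: [-15]
step 6: [-15, 8]
step 7: [-15, 8, 2]
step 8: [-15, 10]
step 9: [-150]
step 10: [-150, 5]
This matches the transcript at every step.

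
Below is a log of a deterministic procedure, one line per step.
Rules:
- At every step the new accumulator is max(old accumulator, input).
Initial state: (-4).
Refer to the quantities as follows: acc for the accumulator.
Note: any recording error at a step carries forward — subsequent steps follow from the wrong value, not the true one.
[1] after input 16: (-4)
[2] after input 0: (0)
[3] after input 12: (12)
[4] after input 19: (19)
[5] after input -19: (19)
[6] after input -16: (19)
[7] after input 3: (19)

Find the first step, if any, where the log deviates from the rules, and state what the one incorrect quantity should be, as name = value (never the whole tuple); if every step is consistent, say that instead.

step 1, acc = 16

Recomputing the run from the initial state:
step 1: acc = 16
step 2: acc = 16
step 3: acc = 16
step 4: acc = 19
step 5: acc = 19
step 6: acc = 19
step 7: acc = 19
The first disagreement with the log is at step 1, where the value should be acc = 16.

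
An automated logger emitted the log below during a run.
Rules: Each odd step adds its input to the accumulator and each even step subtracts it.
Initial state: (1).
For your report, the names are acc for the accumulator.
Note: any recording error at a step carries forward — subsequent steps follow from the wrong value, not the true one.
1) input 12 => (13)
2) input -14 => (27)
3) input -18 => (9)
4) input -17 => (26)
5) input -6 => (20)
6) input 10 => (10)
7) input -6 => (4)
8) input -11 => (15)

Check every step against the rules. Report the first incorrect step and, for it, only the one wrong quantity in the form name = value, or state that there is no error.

Step 1: acc = 1 + 12 = 13 — confirmed correct.
Step 2: acc = 13 - -14 = 27 — consistent with the log.
Step 3: acc = 27 + -18 = 9 — checks out.
Step 4: acc = 9 - -17 = 26 — in agreement.
Step 5: acc = 26 + -6 = 20 — checks out.
Step 6: acc = 20 - 10 = 10 — verified.
Step 7: acc = 10 + -6 = 4 — exactly as logged.
Step 8: acc = 4 - -11 = 15 — checks out.
All steps check out; nothing to correct.

no error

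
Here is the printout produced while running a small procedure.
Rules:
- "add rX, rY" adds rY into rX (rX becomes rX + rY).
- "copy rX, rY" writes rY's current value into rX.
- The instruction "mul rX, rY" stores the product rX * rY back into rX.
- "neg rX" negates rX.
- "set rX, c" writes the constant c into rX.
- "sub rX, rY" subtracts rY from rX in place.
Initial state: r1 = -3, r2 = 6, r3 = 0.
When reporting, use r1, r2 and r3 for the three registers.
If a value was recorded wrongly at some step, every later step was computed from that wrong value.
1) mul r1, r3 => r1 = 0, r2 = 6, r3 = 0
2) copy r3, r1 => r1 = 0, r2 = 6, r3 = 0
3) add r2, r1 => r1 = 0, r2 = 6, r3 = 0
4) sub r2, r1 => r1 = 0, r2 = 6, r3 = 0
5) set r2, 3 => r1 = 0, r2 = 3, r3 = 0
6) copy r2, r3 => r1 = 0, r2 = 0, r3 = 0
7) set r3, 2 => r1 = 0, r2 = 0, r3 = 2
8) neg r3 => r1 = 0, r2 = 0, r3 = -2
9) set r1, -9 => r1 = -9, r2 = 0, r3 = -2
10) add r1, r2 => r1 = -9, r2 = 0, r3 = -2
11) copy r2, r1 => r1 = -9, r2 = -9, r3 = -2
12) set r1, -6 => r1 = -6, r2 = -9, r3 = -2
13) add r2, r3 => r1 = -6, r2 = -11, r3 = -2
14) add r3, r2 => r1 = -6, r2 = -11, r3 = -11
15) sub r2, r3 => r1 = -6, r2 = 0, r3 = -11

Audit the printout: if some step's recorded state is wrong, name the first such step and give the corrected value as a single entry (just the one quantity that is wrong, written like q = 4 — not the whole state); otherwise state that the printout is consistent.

1. r1 = -3 * 0 = 0 (exactly as logged)
2. r3 = 0 (checks out)
3. r2 = 6 + 0 = 6 (exactly as logged)
4. r2 = 6 - 0 = 6 (matches)
5. r2 = 3 (exactly as logged)
6. r2 = 0 (checks out)
7. r3 = 2 (in agreement)
8. r3 = -(2) = -2 (checks out)
9. r1 = -9 (matches)
10. r1 = -9 + 0 = -9 (in agreement)
11. r2 = -9 (exactly as logged)
12. r1 = -6 (checks out)
13. r2 = -9 + -2 = -11 (confirmed correct)
14. r3 = -2 + -11 = -13 (the entry is off here)
The earliest wrong entry is at step 14: it should read r3 = -13.

step 14, r3 = -13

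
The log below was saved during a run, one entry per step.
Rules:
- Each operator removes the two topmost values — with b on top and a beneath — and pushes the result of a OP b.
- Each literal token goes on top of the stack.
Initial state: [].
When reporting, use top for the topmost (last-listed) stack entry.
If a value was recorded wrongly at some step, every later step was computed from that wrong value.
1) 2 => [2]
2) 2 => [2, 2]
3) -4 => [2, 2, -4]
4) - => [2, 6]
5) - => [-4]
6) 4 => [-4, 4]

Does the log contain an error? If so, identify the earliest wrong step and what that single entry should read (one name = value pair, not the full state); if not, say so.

no error

Step 1: push 2: top = 2 — exactly as logged.
Step 2: push 2: top = 2 — exactly as logged.
Step 3: push -4: top = -4 — matches.
Step 4: 2 - -4 = 6 — consistent with the log.
Step 5: 2 - 6 = -4 — verified.
Step 6: push 4: top = 4 — exactly as logged.
Nothing is out of place; the run is error-free.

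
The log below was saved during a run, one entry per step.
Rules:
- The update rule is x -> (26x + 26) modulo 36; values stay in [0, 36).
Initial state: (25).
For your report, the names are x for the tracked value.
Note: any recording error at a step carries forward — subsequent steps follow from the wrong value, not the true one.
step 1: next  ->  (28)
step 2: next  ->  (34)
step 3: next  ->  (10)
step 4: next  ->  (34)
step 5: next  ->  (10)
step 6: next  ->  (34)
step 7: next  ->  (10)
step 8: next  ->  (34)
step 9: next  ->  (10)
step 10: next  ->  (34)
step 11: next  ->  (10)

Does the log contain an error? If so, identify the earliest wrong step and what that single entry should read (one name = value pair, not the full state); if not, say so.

no error

Recomputing the run from the initial state:
step 1: x = 28
step 2: x = 34
step 3: x = 10
step 4: x = 34
step 5: x = 10
step 6: x = 34
step 7: x = 10
step 8: x = 34
step 9: x = 10
step 10: x = 34
step 11: x = 10
This matches the log at every step.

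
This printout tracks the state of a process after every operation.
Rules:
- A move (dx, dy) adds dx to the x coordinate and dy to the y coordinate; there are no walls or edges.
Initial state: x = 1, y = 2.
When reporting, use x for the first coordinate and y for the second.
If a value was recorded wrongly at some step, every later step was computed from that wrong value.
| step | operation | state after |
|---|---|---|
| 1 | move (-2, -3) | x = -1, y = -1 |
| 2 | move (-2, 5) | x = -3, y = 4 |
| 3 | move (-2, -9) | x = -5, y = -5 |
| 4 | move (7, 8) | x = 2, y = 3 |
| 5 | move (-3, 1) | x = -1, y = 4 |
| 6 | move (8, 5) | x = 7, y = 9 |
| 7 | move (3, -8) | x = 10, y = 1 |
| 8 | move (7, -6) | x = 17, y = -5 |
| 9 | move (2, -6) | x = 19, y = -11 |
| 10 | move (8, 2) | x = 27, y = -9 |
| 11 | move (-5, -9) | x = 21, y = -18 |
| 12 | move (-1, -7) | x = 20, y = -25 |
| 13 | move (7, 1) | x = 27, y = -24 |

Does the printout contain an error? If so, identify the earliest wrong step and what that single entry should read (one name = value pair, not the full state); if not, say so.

Recomputing the run from the initial state:
step 1: x = -1, y = -1
step 2: x = -3, y = 4
step 3: x = -5, y = -5
step 4: x = 2, y = 3
step 5: x = -1, y = 4
step 6: x = 7, y = 9
step 7: x = 10, y = 1
step 8: x = 17, y = -5
step 9: x = 19, y = -11
step 10: x = 27, y = -9
step 11: x = 22, y = -18
step 12: x = 21, y = -25
step 13: x = 28, y = -24
The first disagreement with the printout is at step 11, where the value should be x = 22.

step 11, x = 22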